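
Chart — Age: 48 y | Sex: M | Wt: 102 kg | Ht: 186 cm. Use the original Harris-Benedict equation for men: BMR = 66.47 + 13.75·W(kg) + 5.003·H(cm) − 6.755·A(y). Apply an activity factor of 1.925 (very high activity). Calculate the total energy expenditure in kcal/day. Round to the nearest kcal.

3995 kcal/day

Harris-Benedict: BMR = 66.47 + 13.75(102) + 5.003(186) − 6.755(48) = 2075.288 kcal/day.
TEE = BMR × activity factor = 2075.288 × 1.925 = 3994.9294 kcal/day.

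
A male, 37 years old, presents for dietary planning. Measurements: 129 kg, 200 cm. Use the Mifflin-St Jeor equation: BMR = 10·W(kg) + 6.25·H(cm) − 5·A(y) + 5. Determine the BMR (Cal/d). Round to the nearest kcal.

2360 Cal/d

Mifflin-St Jeor (male): BMR = 10(129) + 6.25(200) − 5(37) + 5 = 1290 + 1250 − 185 + 5 = 2360 kcal/day.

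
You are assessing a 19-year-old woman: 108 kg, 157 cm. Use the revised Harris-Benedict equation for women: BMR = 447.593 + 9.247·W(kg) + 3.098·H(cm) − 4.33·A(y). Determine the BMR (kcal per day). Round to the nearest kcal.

Harris-Benedict: BMR = 447.593 + 9.247(108) + 3.098(157) − 4.33(19) = 1850.385 kcal/day.

1850 kcal per day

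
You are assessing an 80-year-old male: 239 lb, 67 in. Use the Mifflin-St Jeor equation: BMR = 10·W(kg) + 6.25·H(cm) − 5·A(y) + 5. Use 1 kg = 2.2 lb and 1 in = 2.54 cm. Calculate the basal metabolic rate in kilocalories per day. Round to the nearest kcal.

Convert to metric: weight = 239 ÷ 2.2 = 108.6364 kg; height = 67 × 2.54 = 170.18 cm.
Mifflin-St Jeor (male): BMR = 10(108.6364) + 6.25(170.18) − 5(80) + 5 = 1086.3636 + 1063.625 − 400 + 5 = 1754.9886 kcal/day.

1755 kilocalories per day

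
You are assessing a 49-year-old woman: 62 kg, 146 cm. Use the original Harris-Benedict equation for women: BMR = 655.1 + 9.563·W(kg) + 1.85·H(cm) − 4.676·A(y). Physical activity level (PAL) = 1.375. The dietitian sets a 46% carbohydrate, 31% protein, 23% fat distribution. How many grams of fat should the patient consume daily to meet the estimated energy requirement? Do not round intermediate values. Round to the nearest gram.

45 g/day

Harris-Benedict: BMR = 655.1 + 9.563(62) + 1.85(146) − 4.676(49) = 1288.982 kcal/day.
TEE = 1288.982 × 1.375 = 1772.3503 kcal/day.
Fat energy = 23% × 1772.3503 = 407.6406 kcal.
Fat = 407.6406 ÷ 9 kcal/g = 45.2934 g.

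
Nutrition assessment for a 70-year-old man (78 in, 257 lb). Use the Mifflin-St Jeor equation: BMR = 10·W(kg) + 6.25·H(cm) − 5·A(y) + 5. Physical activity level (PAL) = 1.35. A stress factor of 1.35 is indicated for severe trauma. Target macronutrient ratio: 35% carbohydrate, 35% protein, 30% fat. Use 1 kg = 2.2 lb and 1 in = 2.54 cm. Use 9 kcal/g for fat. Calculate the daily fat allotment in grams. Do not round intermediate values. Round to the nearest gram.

Convert to metric: weight = 257 ÷ 2.2 = 116.8182 kg; height = 78 × 2.54 = 198.12 cm.
Mifflin-St Jeor (male): BMR = 10(116.8182) + 6.25(198.12) − 5(70) + 5 = 1168.1818 + 1238.25 − 350 + 5 = 2061.4318 kcal/day.
TEE = 2061.4318 × 1.35 = 2782.933 kcal/day.
With stress factor 1.35: 2782.933 × 1.35 = 3756.9595 kcal/day.
Fat energy = 30% × 3756.9595 = 1127.0878 kcal.
Fat = 1127.0878 ÷ 9 kcal/g = 125.232 g.

125 g/day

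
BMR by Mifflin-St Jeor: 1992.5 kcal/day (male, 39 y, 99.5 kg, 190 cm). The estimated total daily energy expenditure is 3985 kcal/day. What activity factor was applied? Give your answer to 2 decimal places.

2.00

Activity factor = TEE ÷ BMR = 3985 ÷ 1992.5 = 2.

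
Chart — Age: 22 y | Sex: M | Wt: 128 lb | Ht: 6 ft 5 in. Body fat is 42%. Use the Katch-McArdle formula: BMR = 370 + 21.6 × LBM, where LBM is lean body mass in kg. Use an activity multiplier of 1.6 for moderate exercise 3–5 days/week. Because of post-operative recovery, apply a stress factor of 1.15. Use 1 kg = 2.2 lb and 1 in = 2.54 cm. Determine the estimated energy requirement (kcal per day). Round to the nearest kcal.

2022 kcal per day

Convert to metric: weight = 128 ÷ 2.2 = 58.1818 kg; height = (6×12 + 5) × 2.54 = 77 × 2.54 = 195.58 cm.
LBM = 58.1818 × (1 − 0.42) = 33.7455 kg. Katch-McArdle: BMR = 370 + 21.6 × 33.7455 = 1098.9018 kcal/day.
TEE = BMR × activity factor = 1098.9018 × 1.6 = 1758.2429 kcal/day.
Apply stress factor: 1758.2429 × 1.15 = 2021.9793 kcal/day.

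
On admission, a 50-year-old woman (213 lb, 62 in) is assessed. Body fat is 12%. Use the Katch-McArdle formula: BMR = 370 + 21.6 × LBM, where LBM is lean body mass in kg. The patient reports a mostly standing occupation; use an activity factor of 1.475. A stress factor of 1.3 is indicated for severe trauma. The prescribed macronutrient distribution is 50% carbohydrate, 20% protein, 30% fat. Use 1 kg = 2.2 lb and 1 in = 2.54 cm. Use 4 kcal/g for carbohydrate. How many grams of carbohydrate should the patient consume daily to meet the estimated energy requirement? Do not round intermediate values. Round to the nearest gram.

530 g/day

Convert to metric: weight = 213 ÷ 2.2 = 96.8182 kg; height = 62 × 2.54 = 157.48 cm.
LBM = 96.8182 × (1 − 0.12) = 85.2 kg. Katch-McArdle: BMR = 370 + 21.6 × 85.2 = 2210.32 kcal/day.
TEE = 2210.32 × 1.475 = 3260.222 kcal/day.
With stress factor 1.3: 3260.222 × 1.3 = 4238.2886 kcal/day.
Carbohydrate energy = 50% × 4238.2886 = 2119.1443 kcal.
Carbohydrate = 2119.1443 ÷ 4 kcal/g = 529.7861 g.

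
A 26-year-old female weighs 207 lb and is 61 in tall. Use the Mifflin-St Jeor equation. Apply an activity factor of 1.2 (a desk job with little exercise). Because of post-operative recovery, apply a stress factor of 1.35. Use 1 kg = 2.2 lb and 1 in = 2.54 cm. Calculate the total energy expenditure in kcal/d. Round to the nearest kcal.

2622 kcal/d

Convert to metric: weight = 207 ÷ 2.2 = 94.0909 kg; height = 61 × 2.54 = 154.94 cm.
Mifflin-St Jeor (female): BMR = 10(94.0909) + 6.25(154.94) − 5(26) − 161 = 940.9091 + 968.375 − 130 − 161 = 1618.2841 kcal/day.
TEE = BMR × activity factor = 1618.2841 × 1.2 = 1941.9409 kcal/day.
Apply stress factor: 1941.9409 × 1.35 = 2621.6202 kcal/day.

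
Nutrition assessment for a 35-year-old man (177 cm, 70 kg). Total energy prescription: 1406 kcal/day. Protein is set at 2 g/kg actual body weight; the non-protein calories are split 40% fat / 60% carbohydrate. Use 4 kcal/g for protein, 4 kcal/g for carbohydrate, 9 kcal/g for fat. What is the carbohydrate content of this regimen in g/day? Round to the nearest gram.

Protein = 2 × 70 = 140 g → 140 × 4 = 560 kcal.
Non-protein calories = 1406 − 560 = 846 kcal.
Fat: 40% × 846 = 338.4 kcal; carbohydrate: 507.6 kcal.
Carbohydrate: 507.6 kcal ÷ 4 kcal/g = 126.9 g.

127 g/day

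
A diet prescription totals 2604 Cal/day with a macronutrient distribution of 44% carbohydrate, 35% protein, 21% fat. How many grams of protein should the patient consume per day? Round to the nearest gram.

Protein energy = 35% × 2604 = 911.4 kcal.
At 4 kcal/g: 911.4 ÷ 4 = 227.85 g.

228 g/day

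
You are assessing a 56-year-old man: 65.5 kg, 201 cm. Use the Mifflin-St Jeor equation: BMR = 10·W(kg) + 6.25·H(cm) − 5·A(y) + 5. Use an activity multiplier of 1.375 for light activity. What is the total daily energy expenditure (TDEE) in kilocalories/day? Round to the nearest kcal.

Mifflin-St Jeor (male): BMR = 10(65.5) + 6.25(201) − 5(56) + 5 = 655 + 1256.25 − 280 + 5 = 1636.25 kcal/day.
TEE = BMR × activity factor = 1636.25 × 1.375 = 2249.8438 kcal/day.

2250 kilocalories/day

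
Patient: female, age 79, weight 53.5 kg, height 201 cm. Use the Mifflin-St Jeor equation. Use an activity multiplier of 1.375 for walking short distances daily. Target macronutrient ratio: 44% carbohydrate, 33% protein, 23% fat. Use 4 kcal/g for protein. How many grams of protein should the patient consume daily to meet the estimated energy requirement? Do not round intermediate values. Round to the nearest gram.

140 g/day

Mifflin-St Jeor (female): BMR = 10(53.5) + 6.25(201) − 5(79) − 161 = 535 + 1256.25 − 395 − 161 = 1235.25 kcal/day.
TEE = 1235.25 × 1.375 = 1698.4688 kcal/day.
Protein energy = 33% × 1698.4688 = 560.4947 kcal.
Protein = 560.4947 ÷ 4 kcal/g = 140.1237 g.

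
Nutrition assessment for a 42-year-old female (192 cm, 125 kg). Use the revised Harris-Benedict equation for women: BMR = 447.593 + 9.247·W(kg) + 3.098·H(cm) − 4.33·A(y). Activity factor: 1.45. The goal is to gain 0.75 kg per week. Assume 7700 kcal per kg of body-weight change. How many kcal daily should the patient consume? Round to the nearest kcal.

Harris-Benedict: BMR = 447.593 + 9.247(125) + 3.098(192) − 4.33(42) = 2016.424 kcal/day.
TEE = 2016.424 × 1.45 = 2923.8148 kcal/day.
Required daily surplus = 0.75 × 7700 ÷ 7 = 825 kcal/day.
Target intake = 2923.8148 + 825 = 3748.8148 kcal/day.

3749 kcal daily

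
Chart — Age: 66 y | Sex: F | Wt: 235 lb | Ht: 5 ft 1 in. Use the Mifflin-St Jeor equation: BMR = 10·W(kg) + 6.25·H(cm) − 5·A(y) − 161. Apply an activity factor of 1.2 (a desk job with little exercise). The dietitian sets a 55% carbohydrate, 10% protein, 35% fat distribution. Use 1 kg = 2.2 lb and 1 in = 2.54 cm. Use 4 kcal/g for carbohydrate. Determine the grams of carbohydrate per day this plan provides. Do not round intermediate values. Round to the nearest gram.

Convert to metric: weight = 235 ÷ 2.2 = 106.8182 kg; height = (5×12 + 1) × 2.54 = 61 × 2.54 = 154.94 cm.
Mifflin-St Jeor (female): BMR = 10(106.8182) + 6.25(154.94) − 5(66) − 161 = 1068.1818 + 968.375 − 330 − 161 = 1545.5568 kcal/day.
TEE = 1545.5568 × 1.2 = 1854.6682 kcal/day.
Carbohydrate energy = 55% × 1854.6682 = 1020.0675 kcal.
Carbohydrate = 1020.0675 ÷ 4 kcal/g = 255.0169 g.

255 g/day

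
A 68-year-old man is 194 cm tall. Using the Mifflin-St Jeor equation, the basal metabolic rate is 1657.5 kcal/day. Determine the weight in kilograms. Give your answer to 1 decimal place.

78.0 kg

1657.5 = 10·W + 6.25(194) − 5(68) + 5
10·W = 1657.5 − 877.5 = 780, so W = 78 kg.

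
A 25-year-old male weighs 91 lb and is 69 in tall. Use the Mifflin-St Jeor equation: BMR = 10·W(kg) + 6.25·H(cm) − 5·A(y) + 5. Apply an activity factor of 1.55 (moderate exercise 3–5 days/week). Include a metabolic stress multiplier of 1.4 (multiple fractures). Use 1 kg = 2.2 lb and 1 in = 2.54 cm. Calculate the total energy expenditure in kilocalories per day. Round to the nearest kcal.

3014 kilocalories per day

Convert to metric: weight = 91 ÷ 2.2 = 41.3636 kg; height = 69 × 2.54 = 175.26 cm.
Mifflin-St Jeor (male): BMR = 10(41.3636) + 6.25(175.26) − 5(25) + 5 = 413.6364 + 1095.375 − 125 + 5 = 1389.0114 kcal/day.
TEE = BMR × activity factor = 1389.0114 × 1.55 = 2152.9676 kcal/day.
Apply stress factor: 2152.9676 × 1.4 = 3014.1547 kcal/day.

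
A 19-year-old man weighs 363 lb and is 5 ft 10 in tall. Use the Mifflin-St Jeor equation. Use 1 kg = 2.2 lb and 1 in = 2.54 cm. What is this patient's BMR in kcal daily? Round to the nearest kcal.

2671 kcal daily

Convert to metric: weight = 363 ÷ 2.2 = 165 kg; height = (5×12 + 10) × 2.54 = 70 × 2.54 = 177.8 cm.
Mifflin-St Jeor (male): BMR = 10(165) + 6.25(177.8) − 5(19) + 5 = 1650 + 1111.25 − 95 + 5 = 2671.25 kcal/day.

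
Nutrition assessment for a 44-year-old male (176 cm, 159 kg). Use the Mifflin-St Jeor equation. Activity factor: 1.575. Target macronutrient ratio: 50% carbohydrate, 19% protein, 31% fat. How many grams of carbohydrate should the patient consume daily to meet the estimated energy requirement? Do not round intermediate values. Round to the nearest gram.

Mifflin-St Jeor (male): BMR = 10(159) + 6.25(176) − 5(44) + 5 = 1590 + 1100 − 220 + 5 = 2475 kcal/day.
TEE = 2475 × 1.575 = 3898.125 kcal/day.
Carbohydrate energy = 50% × 3898.125 = 1949.0625 kcal.
Carbohydrate = 1949.0625 ÷ 4 kcal/g = 487.2656 g.

487 g/day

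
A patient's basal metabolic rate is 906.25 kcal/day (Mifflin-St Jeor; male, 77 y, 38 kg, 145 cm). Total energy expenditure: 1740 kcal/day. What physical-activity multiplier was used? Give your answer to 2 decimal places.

Activity factor = TEE ÷ BMR = 1740 ÷ 906.25 = 1.92.

1.92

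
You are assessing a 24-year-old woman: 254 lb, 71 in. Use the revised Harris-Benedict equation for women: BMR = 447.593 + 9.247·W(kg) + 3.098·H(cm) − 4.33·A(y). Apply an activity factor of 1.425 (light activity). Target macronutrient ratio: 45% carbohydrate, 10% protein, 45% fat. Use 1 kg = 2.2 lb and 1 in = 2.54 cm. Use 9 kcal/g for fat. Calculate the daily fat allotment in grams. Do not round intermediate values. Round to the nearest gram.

140 g/day

Convert to metric: weight = 254 ÷ 2.2 = 115.4545 kg; height = 71 × 2.54 = 180.34 cm.
Harris-Benedict: BMR = 447.593 + 9.247(115.4545) + 3.098(180.34) − 4.33(24) = 1969.9745 kcal/day.
TEE = 1969.9745 × 1.425 = 2807.2137 kcal/day.
Fat energy = 45% × 2807.2137 = 1263.2461 kcal.
Fat = 1263.2461 ÷ 9 kcal/g = 140.3607 g.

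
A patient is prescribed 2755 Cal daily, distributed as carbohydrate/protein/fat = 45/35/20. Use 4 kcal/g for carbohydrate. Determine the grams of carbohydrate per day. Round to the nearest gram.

310 g/day

Carbohydrate energy = 45% × 2755 = 1239.75 kcal.
At 4 kcal/g: 1239.75 ÷ 4 = 309.9375 g.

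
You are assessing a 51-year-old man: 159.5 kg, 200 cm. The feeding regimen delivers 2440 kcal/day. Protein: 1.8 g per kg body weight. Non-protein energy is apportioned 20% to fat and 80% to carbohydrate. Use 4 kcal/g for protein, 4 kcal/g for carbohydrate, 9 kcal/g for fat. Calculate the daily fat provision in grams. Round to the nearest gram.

29 g/day

Protein = 1.8 × 159.5 = 287.1 g → 287.1 × 4 = 1148.4 kcal.
Non-protein calories = 2440 − 1148.4 = 1291.6 kcal.
Fat: 20% × 1291.6 = 258.32 kcal; carbohydrate: 1033.28 kcal.
Fat: 258.32 kcal ÷ 9 kcal/g = 28.7022 g.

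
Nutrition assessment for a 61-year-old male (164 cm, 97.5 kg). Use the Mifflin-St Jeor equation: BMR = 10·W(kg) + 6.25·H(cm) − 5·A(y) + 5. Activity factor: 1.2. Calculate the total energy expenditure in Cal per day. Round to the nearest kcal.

2040 Cal per day

Mifflin-St Jeor (male): BMR = 10(97.5) + 6.25(164) − 5(61) + 5 = 975 + 1025 − 305 + 5 = 1700 kcal/day.
TEE = BMR × activity factor = 1700 × 1.2 = 2040 kcal/day.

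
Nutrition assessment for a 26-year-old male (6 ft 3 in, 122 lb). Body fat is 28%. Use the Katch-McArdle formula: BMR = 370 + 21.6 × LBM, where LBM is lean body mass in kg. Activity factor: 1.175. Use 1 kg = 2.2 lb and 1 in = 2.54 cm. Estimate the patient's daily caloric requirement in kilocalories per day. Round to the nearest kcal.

Convert to metric: weight = 122 ÷ 2.2 = 55.4545 kg; height = (6×12 + 3) × 2.54 = 75 × 2.54 = 190.5 cm.
LBM = 55.4545 × (1 − 0.28) = 39.9273 kg. Katch-McArdle: BMR = 370 + 21.6 × 39.9273 = 1232.4291 kcal/day.
TEE = BMR × activity factor = 1232.4291 × 1.175 = 1448.1042 kcal/day.

1448 kilocalories per day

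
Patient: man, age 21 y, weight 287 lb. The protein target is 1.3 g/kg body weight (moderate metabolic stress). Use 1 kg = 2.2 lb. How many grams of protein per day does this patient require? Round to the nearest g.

Weight in kg = 287 ÷ 2.2 = 130.4545 kg.
Protein = 1.3 g/kg × 130.4545 kg = 169.5909 g/day.

170 g/day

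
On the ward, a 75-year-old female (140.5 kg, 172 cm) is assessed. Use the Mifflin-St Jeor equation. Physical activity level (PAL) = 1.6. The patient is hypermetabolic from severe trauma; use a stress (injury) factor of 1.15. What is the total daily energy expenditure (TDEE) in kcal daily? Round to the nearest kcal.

3577 kcal daily

Mifflin-St Jeor (female): BMR = 10(140.5) + 6.25(172) − 5(75) − 161 = 1405 + 1075 − 375 − 161 = 1944 kcal/day.
TEE = BMR × activity factor = 1944 × 1.6 = 3110.4 kcal/day.
Apply stress factor: 3110.4 × 1.15 = 3576.96 kcal/day.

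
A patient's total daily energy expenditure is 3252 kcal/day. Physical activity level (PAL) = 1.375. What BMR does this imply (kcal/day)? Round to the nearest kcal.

2365 kcal/day

BMR = TEE ÷ activity factor = 3252 ÷ 1.375 = 2365.0909 kcal/day.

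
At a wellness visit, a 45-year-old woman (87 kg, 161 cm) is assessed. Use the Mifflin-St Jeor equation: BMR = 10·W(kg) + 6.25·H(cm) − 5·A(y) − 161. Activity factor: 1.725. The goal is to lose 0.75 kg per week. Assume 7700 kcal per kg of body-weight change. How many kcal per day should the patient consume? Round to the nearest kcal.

1746 kcal per day

Mifflin-St Jeor (female): BMR = 10(87) + 6.25(161) − 5(45) − 161 = 870 + 1006.25 − 225 − 161 = 1490.25 kcal/day.
TEE = 1490.25 × 1.725 = 2570.6813 kcal/day.
Required daily deficit = 0.75 × 7700 ÷ 7 = 825 kcal/day.
Target intake = 2570.6813 − 825 = 1745.6813 kcal/day.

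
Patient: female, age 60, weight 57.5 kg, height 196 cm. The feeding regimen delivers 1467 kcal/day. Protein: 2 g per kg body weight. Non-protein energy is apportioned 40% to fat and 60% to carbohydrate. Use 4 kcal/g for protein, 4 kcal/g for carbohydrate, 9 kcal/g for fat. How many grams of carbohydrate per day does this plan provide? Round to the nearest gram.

Protein = 2 × 57.5 = 115 g → 115 × 4 = 460 kcal.
Non-protein calories = 1467 − 460 = 1007 kcal.
Fat: 40% × 1007 = 402.8 kcal; carbohydrate: 604.2 kcal.
Carbohydrate: 604.2 kcal ÷ 4 kcal/g = 151.05 g.

151 g/day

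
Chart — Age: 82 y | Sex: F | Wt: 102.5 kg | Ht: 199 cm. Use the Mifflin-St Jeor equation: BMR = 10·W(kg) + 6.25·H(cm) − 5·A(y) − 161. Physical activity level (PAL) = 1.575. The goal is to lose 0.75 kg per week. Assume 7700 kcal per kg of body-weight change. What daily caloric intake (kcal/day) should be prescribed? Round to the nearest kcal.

1849 kcal/day

Mifflin-St Jeor (female): BMR = 10(102.5) + 6.25(199) − 5(82) − 161 = 1025 + 1243.75 − 410 − 161 = 1697.75 kcal/day.
TEE = 1697.75 × 1.575 = 2673.9563 kcal/day.
Required daily deficit = 0.75 × 7700 ÷ 7 = 825 kcal/day.
Target intake = 2673.9563 − 825 = 1848.9563 kcal/day.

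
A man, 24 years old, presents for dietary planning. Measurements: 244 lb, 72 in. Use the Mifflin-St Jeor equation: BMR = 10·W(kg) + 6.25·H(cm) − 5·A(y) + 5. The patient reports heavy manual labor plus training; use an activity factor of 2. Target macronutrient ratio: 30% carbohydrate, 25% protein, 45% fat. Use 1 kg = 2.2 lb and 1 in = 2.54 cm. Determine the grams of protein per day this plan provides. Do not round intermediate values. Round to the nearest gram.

Convert to metric: weight = 244 ÷ 2.2 = 110.9091 kg; height = 72 × 2.54 = 182.88 cm.
Mifflin-St Jeor (male): BMR = 10(110.9091) + 6.25(182.88) − 5(24) + 5 = 1109.0909 + 1143 − 120 + 5 = 2137.0909 kcal/day.
TEE = 2137.0909 × 2 = 4274.1818 kcal/day.
Protein energy = 25% × 4274.1818 = 1068.5455 kcal.
Protein = 1068.5455 ÷ 4 kcal/g = 267.1364 g.

267 g/day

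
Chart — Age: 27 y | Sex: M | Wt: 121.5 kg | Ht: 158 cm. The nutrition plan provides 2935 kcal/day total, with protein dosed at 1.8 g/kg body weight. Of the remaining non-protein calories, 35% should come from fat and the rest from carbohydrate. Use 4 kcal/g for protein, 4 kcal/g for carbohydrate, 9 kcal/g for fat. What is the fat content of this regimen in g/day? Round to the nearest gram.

80 g/day

Protein = 1.8 × 121.5 = 218.7 g → 218.7 × 4 = 874.8 kcal.
Non-protein calories = 2935 − 874.8 = 2060.2 kcal.
Fat: 35% × 2060.2 = 721.07 kcal; carbohydrate: 1339.13 kcal.
Fat: 721.07 kcal ÷ 9 kcal/g = 80.1189 g.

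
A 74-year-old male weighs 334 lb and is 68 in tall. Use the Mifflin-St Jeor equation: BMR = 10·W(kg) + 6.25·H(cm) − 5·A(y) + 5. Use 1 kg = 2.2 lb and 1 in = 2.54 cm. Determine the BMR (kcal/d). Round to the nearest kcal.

Convert to metric: weight = 334 ÷ 2.2 = 151.8182 kg; height = 68 × 2.54 = 172.72 cm.
Mifflin-St Jeor (male): BMR = 10(151.8182) + 6.25(172.72) − 5(74) + 5 = 1518.1818 + 1079.5 − 370 + 5 = 2232.6818 kcal/day.

2233 kcal/d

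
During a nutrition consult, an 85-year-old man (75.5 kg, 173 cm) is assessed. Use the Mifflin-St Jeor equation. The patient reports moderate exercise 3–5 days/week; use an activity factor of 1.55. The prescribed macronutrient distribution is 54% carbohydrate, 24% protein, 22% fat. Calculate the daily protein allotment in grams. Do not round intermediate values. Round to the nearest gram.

Mifflin-St Jeor (male): BMR = 10(75.5) + 6.25(173) − 5(85) + 5 = 755 + 1081.25 − 425 + 5 = 1416.25 kcal/day.
TEE = 1416.25 × 1.55 = 2195.1875 kcal/day.
Protein energy = 24% × 2195.1875 = 526.845 kcal.
Protein = 526.845 ÷ 4 kcal/g = 131.7113 g.

132 g/day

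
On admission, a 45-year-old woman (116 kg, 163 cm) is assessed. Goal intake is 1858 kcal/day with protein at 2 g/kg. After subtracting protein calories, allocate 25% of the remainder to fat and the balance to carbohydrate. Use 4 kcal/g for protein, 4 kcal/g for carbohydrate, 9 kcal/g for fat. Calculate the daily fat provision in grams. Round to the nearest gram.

26 g/day

Protein = 2 × 116 = 232 g → 232 × 4 = 928 kcal.
Non-protein calories = 1858 − 928 = 930 kcal.
Fat: 25% × 930 = 232.5 kcal; carbohydrate: 697.5 kcal.
Fat: 232.5 kcal ÷ 9 kcal/g = 25.8333 g.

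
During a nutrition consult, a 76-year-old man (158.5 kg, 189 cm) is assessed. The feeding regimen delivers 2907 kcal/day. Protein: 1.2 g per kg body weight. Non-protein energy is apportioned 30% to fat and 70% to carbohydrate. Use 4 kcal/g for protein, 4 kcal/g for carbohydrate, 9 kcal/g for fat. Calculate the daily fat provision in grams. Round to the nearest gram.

Protein = 1.2 × 158.5 = 190.2 g → 190.2 × 4 = 760.8 kcal.
Non-protein calories = 2907 − 760.8 = 2146.2 kcal.
Fat: 30% × 2146.2 = 643.86 kcal; carbohydrate: 1502.34 kcal.
Fat: 643.86 kcal ÷ 9 kcal/g = 71.54 g.

72 g/day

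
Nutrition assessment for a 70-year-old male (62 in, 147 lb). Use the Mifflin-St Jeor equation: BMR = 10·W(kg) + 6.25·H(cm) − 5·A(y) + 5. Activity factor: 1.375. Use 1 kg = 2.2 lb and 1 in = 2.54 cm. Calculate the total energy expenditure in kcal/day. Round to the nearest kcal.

Convert to metric: weight = 147 ÷ 2.2 = 66.8182 kg; height = 62 × 2.54 = 157.48 cm.
Mifflin-St Jeor (male): BMR = 10(66.8182) + 6.25(157.48) − 5(70) + 5 = 668.1818 + 984.25 − 350 + 5 = 1307.4318 kcal/day.
TEE = BMR × activity factor = 1307.4318 × 1.375 = 1797.7188 kcal/day.

1798 kcal/day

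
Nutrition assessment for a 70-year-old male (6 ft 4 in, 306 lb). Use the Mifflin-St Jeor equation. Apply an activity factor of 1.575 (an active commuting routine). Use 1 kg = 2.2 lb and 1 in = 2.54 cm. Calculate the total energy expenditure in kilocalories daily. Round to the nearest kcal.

3548 kilocalories daily

Convert to metric: weight = 306 ÷ 2.2 = 139.0909 kg; height = (6×12 + 4) × 2.54 = 76 × 2.54 = 193.04 cm.
Mifflin-St Jeor (male): BMR = 10(139.0909) + 6.25(193.04) − 5(70) + 5 = 1390.9091 + 1206.5 − 350 + 5 = 2252.4091 kcal/day.
TEE = BMR × activity factor = 2252.4091 × 1.575 = 3547.5443 kcal/day.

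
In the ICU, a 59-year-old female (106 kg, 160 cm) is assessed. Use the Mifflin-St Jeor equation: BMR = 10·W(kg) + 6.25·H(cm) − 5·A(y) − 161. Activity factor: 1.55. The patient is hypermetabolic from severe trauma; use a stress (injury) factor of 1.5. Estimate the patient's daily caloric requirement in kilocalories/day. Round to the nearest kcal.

3729 kilocalories/day

Mifflin-St Jeor (female): BMR = 10(106) + 6.25(160) − 5(59) − 161 = 1060 + 1000 − 295 − 161 = 1604 kcal/day.
TEE = BMR × activity factor = 1604 × 1.55 = 2486.2 kcal/day.
Apply stress factor: 2486.2 × 1.5 = 3729.3 kcal/day.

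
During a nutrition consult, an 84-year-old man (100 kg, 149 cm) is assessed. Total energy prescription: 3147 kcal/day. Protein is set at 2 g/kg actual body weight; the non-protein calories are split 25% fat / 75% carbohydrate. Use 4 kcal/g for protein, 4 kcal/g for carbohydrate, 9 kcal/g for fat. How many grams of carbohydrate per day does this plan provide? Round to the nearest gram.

440 g/day

Protein = 2 × 100 = 200 g → 200 × 4 = 800 kcal.
Non-protein calories = 3147 − 800 = 2347 kcal.
Fat: 25% × 2347 = 586.75 kcal; carbohydrate: 1760.25 kcal.
Carbohydrate: 1760.25 kcal ÷ 4 kcal/g = 440.0625 g.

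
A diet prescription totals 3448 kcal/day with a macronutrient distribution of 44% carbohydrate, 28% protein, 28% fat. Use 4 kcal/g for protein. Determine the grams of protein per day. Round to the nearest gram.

241 g/day

Protein energy = 28% × 3448 = 965.44 kcal.
At 4 kcal/g: 965.44 ÷ 4 = 241.36 g.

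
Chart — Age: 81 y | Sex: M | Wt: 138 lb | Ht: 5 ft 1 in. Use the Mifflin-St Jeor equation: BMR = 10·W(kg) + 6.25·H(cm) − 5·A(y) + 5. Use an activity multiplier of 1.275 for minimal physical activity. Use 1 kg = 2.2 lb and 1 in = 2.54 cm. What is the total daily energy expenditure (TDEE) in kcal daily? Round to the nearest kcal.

1524 kcal daily

Convert to metric: weight = 138 ÷ 2.2 = 62.7273 kg; height = (5×12 + 1) × 2.54 = 61 × 2.54 = 154.94 cm.
Mifflin-St Jeor (male): BMR = 10(62.7273) + 6.25(154.94) − 5(81) + 5 = 627.2727 + 968.375 − 405 + 5 = 1195.6477 kcal/day.
TEE = BMR × activity factor = 1195.6477 × 1.275 = 1524.4509 kcal/day.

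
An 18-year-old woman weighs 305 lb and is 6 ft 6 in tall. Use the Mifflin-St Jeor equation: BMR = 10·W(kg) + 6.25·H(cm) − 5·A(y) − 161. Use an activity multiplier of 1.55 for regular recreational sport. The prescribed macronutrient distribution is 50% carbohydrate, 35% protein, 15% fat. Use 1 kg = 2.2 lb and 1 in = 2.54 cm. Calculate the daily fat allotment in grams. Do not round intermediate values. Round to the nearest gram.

61 g/day

Convert to metric: weight = 305 ÷ 2.2 = 138.6364 kg; height = (6×12 + 6) × 2.54 = 78 × 2.54 = 198.12 cm.
Mifflin-St Jeor (female): BMR = 10(138.6364) + 6.25(198.12) − 5(18) − 161 = 1386.3636 + 1238.25 − 90 − 161 = 2373.6136 kcal/day.
TEE = 2373.6136 × 1.55 = 3679.1011 kcal/day.
Fat energy = 15% × 3679.1011 = 551.8652 kcal.
Fat = 551.8652 ÷ 9 kcal/g = 61.3184 g.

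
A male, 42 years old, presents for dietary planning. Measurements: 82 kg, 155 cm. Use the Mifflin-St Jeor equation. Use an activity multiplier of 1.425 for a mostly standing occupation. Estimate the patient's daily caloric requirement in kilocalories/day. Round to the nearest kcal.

Mifflin-St Jeor (male): BMR = 10(82) + 6.25(155) − 5(42) + 5 = 820 + 968.75 − 210 + 5 = 1583.75 kcal/day.
TEE = BMR × activity factor = 1583.75 × 1.425 = 2256.8438 kcal/day.

2257 kilocalories/day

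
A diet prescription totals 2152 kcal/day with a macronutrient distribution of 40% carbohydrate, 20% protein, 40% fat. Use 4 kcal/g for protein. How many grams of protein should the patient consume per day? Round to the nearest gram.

108 g/day

Protein energy = 20% × 2152 = 430.4 kcal.
At 4 kcal/g: 430.4 ÷ 4 = 107.6 g.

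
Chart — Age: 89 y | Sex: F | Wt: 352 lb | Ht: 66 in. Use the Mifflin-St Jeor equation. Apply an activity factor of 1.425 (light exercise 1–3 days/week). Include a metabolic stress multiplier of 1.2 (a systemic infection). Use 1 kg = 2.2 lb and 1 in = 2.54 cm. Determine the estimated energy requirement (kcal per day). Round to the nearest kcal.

Convert to metric: weight = 352 ÷ 2.2 = 160 kg; height = 66 × 2.54 = 167.64 cm.
Mifflin-St Jeor (female): BMR = 10(160) + 6.25(167.64) − 5(89) − 161 = 1600 + 1047.75 − 445 − 161 = 2041.75 kcal/day.
TEE = BMR × activity factor = 2041.75 × 1.425 = 2909.4938 kcal/day.
Apply stress factor: 2909.4938 × 1.2 = 3491.3925 kcal/day.

3491 kcal per day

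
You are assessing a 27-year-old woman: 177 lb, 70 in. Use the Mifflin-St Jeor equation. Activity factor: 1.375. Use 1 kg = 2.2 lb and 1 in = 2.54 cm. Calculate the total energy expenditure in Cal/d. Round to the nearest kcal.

Convert to metric: weight = 177 ÷ 2.2 = 80.4545 kg; height = 70 × 2.54 = 177.8 cm.
Mifflin-St Jeor (female): BMR = 10(80.4545) + 6.25(177.8) − 5(27) − 161 = 804.5455 + 1111.25 − 135 − 161 = 1619.7955 kcal/day.
TEE = BMR × activity factor = 1619.7955 × 1.375 = 2227.2187 kcal/day.

2227 Cal/d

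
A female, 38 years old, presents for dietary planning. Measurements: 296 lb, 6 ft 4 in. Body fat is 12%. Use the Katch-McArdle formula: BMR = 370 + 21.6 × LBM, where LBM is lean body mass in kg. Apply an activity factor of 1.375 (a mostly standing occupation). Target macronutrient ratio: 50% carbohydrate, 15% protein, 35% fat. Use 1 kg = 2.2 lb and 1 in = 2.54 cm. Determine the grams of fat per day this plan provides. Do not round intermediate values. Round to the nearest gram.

157 g/day

Convert to metric: weight = 296 ÷ 2.2 = 134.5455 kg; height = (6×12 + 4) × 2.54 = 76 × 2.54 = 193.04 cm.
LBM = 134.5455 × (1 − 0.12) = 118.4 kg. Katch-McArdle: BMR = 370 + 21.6 × 118.4 = 2927.44 kcal/day.
TEE = 2927.44 × 1.375 = 4025.23 kcal/day.
Fat energy = 35% × 4025.23 = 1408.8305 kcal.
Fat = 1408.8305 ÷ 9 kcal/g = 156.5367 g.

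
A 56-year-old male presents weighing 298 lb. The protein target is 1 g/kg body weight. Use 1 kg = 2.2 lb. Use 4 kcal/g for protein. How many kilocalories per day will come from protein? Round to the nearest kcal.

542 kcal/day

Weight in kg = 298 ÷ 2.2 = 135.4545 kg.
Protein = 1 g/kg × 135.4545 kg = 135.4545 g/day.
Protein energy = 135.4545 g × 4 kcal/g = 541.8182 kcal/day.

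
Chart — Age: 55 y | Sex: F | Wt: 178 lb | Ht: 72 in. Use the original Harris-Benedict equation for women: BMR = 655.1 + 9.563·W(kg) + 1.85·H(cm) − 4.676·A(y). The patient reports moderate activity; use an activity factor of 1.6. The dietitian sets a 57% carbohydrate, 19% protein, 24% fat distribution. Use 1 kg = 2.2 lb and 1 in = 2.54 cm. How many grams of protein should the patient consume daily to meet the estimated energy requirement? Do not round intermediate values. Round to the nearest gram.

115 g/day

Convert to metric: weight = 178 ÷ 2.2 = 80.9091 kg; height = 72 × 2.54 = 182.88 cm.
Harris-Benedict: BMR = 655.1 + 9.563(80.9091) + 1.85(182.88) − 4.676(55) = 1509.9816 kcal/day.
TEE = 1509.9816 × 1.6 = 2415.9706 kcal/day.
Protein energy = 19% × 2415.9706 = 459.0344 kcal.
Protein = 459.0344 ÷ 4 kcal/g = 114.7586 g.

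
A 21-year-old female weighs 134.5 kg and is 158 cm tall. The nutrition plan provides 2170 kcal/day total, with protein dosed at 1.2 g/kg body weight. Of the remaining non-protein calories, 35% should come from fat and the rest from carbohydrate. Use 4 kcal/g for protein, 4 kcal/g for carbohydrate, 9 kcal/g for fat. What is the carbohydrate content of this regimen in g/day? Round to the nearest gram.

248 g/day

Protein = 1.2 × 134.5 = 161.4 g → 161.4 × 4 = 645.6 kcal.
Non-protein calories = 2170 − 645.6 = 1524.4 kcal.
Fat: 35% × 1524.4 = 533.54 kcal; carbohydrate: 990.86 kcal.
Carbohydrate: 990.86 kcal ÷ 4 kcal/g = 247.715 g.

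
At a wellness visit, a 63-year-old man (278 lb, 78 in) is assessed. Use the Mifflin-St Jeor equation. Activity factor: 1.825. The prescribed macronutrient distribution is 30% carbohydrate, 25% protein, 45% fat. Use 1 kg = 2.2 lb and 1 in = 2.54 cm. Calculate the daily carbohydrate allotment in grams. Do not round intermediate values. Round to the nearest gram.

300 g/day

Convert to metric: weight = 278 ÷ 2.2 = 126.3636 kg; height = 78 × 2.54 = 198.12 cm.
Mifflin-St Jeor (male): BMR = 10(126.3636) + 6.25(198.12) − 5(63) + 5 = 1263.6364 + 1238.25 − 315 + 5 = 2191.8864 kcal/day.
TEE = 2191.8864 × 1.825 = 4000.1926 kcal/day.
Carbohydrate energy = 30% × 4000.1926 = 1200.0578 kcal.
Carbohydrate = 1200.0578 ÷ 4 kcal/g = 300.0144 g.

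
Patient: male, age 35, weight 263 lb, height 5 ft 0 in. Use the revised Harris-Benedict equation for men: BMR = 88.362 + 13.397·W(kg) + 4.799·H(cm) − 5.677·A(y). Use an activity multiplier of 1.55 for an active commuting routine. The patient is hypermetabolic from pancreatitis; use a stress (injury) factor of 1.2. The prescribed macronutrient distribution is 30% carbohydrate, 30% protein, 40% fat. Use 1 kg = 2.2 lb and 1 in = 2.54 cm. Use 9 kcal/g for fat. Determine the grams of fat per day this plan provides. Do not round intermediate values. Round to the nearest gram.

184 g/day

Convert to metric: weight = 263 ÷ 2.2 = 119.5455 kg; height = (5×12 + 0) × 2.54 = 60 × 2.54 = 152.4 cm.
Harris-Benedict: BMR = 88.362 + 13.397(119.5455) + 4.799(152.4) − 5.677(35) = 2222.5851 kcal/day.
TEE = 2222.5851 × 1.55 = 3445.0068 kcal/day.
With stress factor 1.2: 3445.0068 × 1.2 = 4134.0082 kcal/day.
Fat energy = 40% × 4134.0082 = 1653.6033 kcal.
Fat = 1653.6033 ÷ 9 kcal/g = 183.7337 g.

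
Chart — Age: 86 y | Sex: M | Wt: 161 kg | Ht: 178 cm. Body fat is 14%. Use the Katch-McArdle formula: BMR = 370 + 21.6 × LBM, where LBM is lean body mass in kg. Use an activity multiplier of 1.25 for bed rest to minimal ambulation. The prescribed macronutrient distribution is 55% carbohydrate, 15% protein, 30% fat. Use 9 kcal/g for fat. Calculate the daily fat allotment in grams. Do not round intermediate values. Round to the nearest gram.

LBM = 161 × (1 − 0.14) = 138.46 kg. Katch-McArdle: BMR = 370 + 21.6 × 138.46 = 3360.736 kcal/day.
TEE = 3360.736 × 1.25 = 4200.92 kcal/day.
Fat energy = 30% × 4200.92 = 1260.276 kcal.
Fat = 1260.276 ÷ 9 kcal/g = 140.0307 g.

140 g/day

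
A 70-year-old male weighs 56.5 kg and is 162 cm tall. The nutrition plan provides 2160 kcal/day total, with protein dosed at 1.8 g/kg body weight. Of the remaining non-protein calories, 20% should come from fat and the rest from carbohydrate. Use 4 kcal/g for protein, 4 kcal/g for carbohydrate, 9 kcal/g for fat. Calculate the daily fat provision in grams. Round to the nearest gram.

Protein = 1.8 × 56.5 = 101.7 g → 101.7 × 4 = 406.8 kcal.
Non-protein calories = 2160 − 406.8 = 1753.2 kcal.
Fat: 20% × 1753.2 = 350.64 kcal; carbohydrate: 1402.56 kcal.
Fat: 350.64 kcal ÷ 9 kcal/g = 38.96 g.

39 g/day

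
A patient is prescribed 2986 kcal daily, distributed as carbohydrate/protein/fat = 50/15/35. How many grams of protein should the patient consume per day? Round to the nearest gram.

Protein energy = 15% × 2986 = 447.9 kcal.
At 4 kcal/g: 447.9 ÷ 4 = 111.975 g.

112 g/day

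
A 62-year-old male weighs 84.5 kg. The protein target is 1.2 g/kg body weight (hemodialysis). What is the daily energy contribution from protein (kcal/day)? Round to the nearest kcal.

Protein = 1.2 g/kg × 84.5 kg = 101.4 g/day.
Protein energy = 101.4 g × 4 kcal/g = 405.6 kcal/day.

406 kcal/day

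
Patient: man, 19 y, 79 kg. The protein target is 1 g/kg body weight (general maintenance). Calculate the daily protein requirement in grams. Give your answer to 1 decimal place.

Protein = 1 g/kg × 79 kg = 79 g/day.

79.0 g/day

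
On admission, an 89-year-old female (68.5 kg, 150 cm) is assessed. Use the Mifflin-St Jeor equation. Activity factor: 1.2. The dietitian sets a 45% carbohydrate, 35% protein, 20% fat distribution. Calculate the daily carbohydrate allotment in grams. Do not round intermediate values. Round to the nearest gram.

137 g/day

Mifflin-St Jeor (female): BMR = 10(68.5) + 6.25(150) − 5(89) − 161 = 685 + 937.5 − 445 − 161 = 1016.5 kcal/day.
TEE = 1016.5 × 1.2 = 1219.8 kcal/day.
Carbohydrate energy = 45% × 1219.8 = 548.91 kcal.
Carbohydrate = 548.91 ÷ 4 kcal/g = 137.2275 g.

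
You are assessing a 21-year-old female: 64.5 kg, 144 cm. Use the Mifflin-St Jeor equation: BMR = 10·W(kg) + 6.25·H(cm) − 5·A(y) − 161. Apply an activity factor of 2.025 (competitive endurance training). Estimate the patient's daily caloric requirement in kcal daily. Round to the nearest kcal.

2590 kcal daily

Mifflin-St Jeor (female): BMR = 10(64.5) + 6.25(144) − 5(21) − 161 = 645 + 900 − 105 − 161 = 1279 kcal/day.
TEE = BMR × activity factor = 1279 × 2.025 = 2589.975 kcal/day.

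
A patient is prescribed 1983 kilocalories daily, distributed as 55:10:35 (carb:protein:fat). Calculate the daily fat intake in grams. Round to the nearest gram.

77 g/day

Fat energy = 35% × 1983 = 694.05 kcal.
At 9 kcal/g: 694.05 ÷ 9 = 77.1167 g.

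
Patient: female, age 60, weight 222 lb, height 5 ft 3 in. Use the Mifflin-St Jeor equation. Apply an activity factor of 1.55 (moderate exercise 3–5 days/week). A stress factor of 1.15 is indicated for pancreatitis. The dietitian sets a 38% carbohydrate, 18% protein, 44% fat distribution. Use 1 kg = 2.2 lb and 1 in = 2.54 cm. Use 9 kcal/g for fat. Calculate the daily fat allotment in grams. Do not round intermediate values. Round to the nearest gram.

Convert to metric: weight = 222 ÷ 2.2 = 100.9091 kg; height = (5×12 + 3) × 2.54 = 63 × 2.54 = 160.02 cm.
Mifflin-St Jeor (female): BMR = 10(100.9091) + 6.25(160.02) − 5(60) − 161 = 1009.0909 + 1000.125 − 300 − 161 = 1548.2159 kcal/day.
TEE = 1548.2159 × 1.55 = 2399.7347 kcal/day.
With stress factor 1.15: 2399.7347 × 1.15 = 2759.6949 kcal/day.
Fat energy = 44% × 2759.6949 = 1214.2657 kcal.
Fat = 1214.2657 ÷ 9 kcal/g = 134.9184 g.

135 g/day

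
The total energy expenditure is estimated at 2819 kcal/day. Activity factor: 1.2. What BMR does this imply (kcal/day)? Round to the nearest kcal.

2349 kcal/day

BMR = TEE ÷ activity factor = 2819 ÷ 1.2 = 2349.1667 kcal/day.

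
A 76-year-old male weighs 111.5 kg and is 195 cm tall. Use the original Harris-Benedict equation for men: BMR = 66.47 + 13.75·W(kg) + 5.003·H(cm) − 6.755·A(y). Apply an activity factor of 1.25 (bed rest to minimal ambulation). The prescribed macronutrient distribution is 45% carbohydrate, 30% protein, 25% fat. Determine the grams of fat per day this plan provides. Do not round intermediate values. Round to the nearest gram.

72 g/day

Harris-Benedict: BMR = 66.47 + 13.75(111.5) + 5.003(195) − 6.755(76) = 2061.8 kcal/day.
TEE = 2061.8 × 1.25 = 2577.25 kcal/day.
Fat energy = 25% × 2577.25 = 644.3125 kcal.
Fat = 644.3125 ÷ 9 kcal/g = 71.5903 g.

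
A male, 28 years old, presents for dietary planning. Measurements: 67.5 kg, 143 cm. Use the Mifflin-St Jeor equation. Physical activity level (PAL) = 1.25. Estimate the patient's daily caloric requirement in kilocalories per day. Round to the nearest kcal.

Mifflin-St Jeor (male): BMR = 10(67.5) + 6.25(143) − 5(28) + 5 = 675 + 893.75 − 140 + 5 = 1433.75 kcal/day.
TEE = BMR × activity factor = 1433.75 × 1.25 = 1792.1875 kcal/day.

1792 kilocalories per day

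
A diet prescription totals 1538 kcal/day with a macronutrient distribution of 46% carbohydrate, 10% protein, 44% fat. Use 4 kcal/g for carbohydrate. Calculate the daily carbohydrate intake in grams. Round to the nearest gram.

Carbohydrate energy = 46% × 1538 = 707.48 kcal.
At 4 kcal/g: 707.48 ÷ 4 = 176.87 g.

177 g/day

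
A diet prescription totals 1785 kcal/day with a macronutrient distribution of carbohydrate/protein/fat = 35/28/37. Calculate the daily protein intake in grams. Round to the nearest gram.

Protein energy = 28% × 1785 = 499.8 kcal.
At 4 kcal/g: 499.8 ÷ 4 = 124.95 g.

125 g/day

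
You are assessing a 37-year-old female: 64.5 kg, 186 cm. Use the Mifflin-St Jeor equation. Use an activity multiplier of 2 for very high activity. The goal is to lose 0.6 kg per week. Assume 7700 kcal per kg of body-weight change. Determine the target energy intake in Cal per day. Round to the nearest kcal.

Mifflin-St Jeor (female): BMR = 10(64.5) + 6.25(186) − 5(37) − 161 = 645 + 1162.5 − 185 − 161 = 1461.5 kcal/day.
TEE = 1461.5 × 2 = 2923 kcal/day.
Required daily deficit = 0.6 × 7700 ÷ 7 = 660 kcal/day.
Target intake = 2923 − 660 = 2263 kcal/day.

2263 Cal per day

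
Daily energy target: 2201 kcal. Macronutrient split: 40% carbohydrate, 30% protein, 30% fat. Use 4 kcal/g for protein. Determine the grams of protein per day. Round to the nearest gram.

165 g/day

Protein energy = 30% × 2201 = 660.3 kcal.
At 4 kcal/g: 660.3 ÷ 4 = 165.075 g.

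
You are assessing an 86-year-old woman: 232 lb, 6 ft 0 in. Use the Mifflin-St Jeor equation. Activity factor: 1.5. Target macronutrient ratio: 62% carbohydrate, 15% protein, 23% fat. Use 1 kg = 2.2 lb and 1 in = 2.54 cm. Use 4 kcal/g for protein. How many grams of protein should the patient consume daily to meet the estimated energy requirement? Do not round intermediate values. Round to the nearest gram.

90 g/day

Convert to metric: weight = 232 ÷ 2.2 = 105.4545 kg; height = (6×12 + 0) × 2.54 = 72 × 2.54 = 182.88 cm.
Mifflin-St Jeor (female): BMR = 10(105.4545) + 6.25(182.88) − 5(86) − 161 = 1054.5455 + 1143 − 430 − 161 = 1606.5455 kcal/day.
TEE = 1606.5455 × 1.5 = 2409.8182 kcal/day.
Protein energy = 15% × 2409.8182 = 361.4727 kcal.
Protein = 361.4727 ÷ 4 kcal/g = 90.3682 g.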